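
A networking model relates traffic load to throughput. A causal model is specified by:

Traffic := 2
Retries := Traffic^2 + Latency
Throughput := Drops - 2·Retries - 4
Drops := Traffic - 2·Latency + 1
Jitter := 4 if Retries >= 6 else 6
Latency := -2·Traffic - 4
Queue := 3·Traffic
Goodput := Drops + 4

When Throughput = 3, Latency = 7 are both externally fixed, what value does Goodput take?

-7

The joint intervention fixes Throughput = 3, Latency = 7, removing each variable's own equation.
Drops = Traffic - 2·Latency + 1  [with Traffic=2, Latency=7]  = -11
Goodput = Drops + 4  [with Drops=-11]  = -7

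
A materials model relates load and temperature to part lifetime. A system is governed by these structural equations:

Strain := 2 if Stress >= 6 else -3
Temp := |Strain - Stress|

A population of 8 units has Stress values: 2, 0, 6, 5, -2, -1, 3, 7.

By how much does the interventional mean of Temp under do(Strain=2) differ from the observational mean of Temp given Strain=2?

The intervention sets Strain=2 in all 8 units regardless of Stress. Recomputing Temp per unit gives 0, 2, 4, 3, 4, 3, 1, 5; average 2.75.
E[Temp|Strain=2] averages over only the 2 units with Strain=2 (Stress = 6, 7): Temp = 4, 5, mean 4.5.
Difference = 2.75 − 4.5 = -1.75.

-1.75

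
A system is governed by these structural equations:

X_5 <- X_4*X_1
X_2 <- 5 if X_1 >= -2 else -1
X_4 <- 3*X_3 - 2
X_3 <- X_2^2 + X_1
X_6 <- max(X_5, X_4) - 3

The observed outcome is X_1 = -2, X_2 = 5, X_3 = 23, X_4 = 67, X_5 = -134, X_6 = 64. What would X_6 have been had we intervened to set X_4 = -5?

Under do(X_4=-5), the mechanism X_4 <- 3*X_3 - 2 is discarded; X_4 is fixed at -5.
X_5 = X_4*X_1  [with X_4=-5, X_1=-2]  = 10
X_6 = max(X_5, X_4) - 3  [with X_5=10, X_4=-5]  = 7

7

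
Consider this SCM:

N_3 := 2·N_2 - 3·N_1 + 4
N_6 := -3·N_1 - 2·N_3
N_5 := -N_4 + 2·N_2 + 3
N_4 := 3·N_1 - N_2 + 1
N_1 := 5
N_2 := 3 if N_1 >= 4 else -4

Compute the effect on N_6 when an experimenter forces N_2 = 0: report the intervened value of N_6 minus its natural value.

Under do(N_2=0), the mechanism N_2 := 3 if N_1 >= 4 else -4 is discarded; N_2 is fixed at 0.
N_3 = 2·N_2 - 3·N_1 + 4  [with N_2=0, N_1=5]  = -11
N_6 = -3·N_1 - 2·N_3  [with N_1=5, N_3=-11]  = 7
Without intervention: N_2 = 3 if N_1 >= 4 else -4  [with N_1=5]  = 3; N_3 = 2·N_2 - 3·N_1 + 4  [with N_2=3, N_1=5]  = -5; N_6 = -3·N_1 - 2·N_3  [with N_1=5, N_3=-5]  = -5.
Change = 7 − (-5) = 12.

12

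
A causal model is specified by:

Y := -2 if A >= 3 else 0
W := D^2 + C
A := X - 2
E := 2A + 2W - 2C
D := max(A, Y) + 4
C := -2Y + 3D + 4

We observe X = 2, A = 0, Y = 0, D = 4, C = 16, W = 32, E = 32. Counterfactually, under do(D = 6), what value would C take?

22

Intervening sets D = 6 and removes its equation (D := max(A, Y) + 4).
A = X - 2  [with X=2]  = 0
Y = -2 if A >= 3 else 0  [with A=0]  = 0
C = -2Y + 3D + 4  [with Y=0, D=6]  = 22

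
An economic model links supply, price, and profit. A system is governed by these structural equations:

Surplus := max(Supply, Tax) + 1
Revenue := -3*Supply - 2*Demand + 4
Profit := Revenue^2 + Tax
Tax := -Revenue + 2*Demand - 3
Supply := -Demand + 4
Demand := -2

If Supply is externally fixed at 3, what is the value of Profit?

do(Supply=3) replaces the equation Supply := -Demand + 4 with the constant Supply = 3.
Revenue = -3*Supply - 2*Demand + 4  [with Supply=3, Demand=-2]  = -1
Tax = -Revenue + 2*Demand - 3  [with Revenue=-1, Demand=-2]  = -6
Profit = Revenue^2 + Tax  [with Revenue=-1, Tax=-6]  = -5

-5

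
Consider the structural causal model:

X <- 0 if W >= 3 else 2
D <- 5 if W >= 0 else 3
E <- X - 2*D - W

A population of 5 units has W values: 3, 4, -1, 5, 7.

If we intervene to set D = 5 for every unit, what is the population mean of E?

Under do(D=5), D's equation is replaced by D=5 for every unit. Per-unit E: -13, -14, -7, -15, -17. Mean = -13.2.

-13.2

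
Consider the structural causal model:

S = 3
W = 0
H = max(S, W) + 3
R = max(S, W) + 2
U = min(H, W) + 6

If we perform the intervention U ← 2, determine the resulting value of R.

5

The intervention breaks the incoming arrows to U: U = min(H, W) + 6 no longer applies, and U = 2.
Since R is not a descendant of the intervened variable, it is unaffected.
R = max(S, W) + 2  [with S=3, W=0]  = 5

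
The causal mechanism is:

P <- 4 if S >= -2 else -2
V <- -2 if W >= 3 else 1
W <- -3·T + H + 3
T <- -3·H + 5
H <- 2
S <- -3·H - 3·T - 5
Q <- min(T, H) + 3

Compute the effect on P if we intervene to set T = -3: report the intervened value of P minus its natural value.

Under do(T=-3), the mechanism T <- -3·H + 5 is discarded; T is fixed at -3.
S = -3·H - 3·T - 5  [with H=2, T=-3]  = -2
P = 4 if S >= -2 else -2  [with S=-2]  = 4
Without intervention: T = -3·H + 5  [with H=2]  = -1; S = -3·H - 3·T - 5  [with H=2, T=-1]  = -8; P = 4 if S >= -2 else -2  [with S=-8]  = -2.
Change = 4 − (-2) = 6.

6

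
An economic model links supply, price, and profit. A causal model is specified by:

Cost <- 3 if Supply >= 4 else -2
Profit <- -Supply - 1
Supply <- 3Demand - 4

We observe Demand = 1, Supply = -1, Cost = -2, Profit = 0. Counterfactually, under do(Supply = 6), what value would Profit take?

Under do(Supply=6), the mechanism Supply <- 3Demand - 4 is discarded; Supply is fixed at 6.
Profit = -Supply - 1  [with Supply=6]  = -7

-7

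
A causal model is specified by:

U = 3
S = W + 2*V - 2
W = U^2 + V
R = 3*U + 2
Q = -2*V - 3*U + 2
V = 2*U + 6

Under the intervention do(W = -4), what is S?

18

Under do(W=-4), the mechanism W = U^2 + V is discarded; W is fixed at -4.
V = 2*U + 6  [with U=3]  = 12
S = W + 2*V - 2  [with W=-4, V=12]  = 18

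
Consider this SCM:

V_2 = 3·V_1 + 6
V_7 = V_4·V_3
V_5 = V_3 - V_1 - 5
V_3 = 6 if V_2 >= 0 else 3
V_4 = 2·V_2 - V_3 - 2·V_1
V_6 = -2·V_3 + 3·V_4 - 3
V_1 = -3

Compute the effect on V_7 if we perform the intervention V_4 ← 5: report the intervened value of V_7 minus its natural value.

24

The intervention breaks the incoming arrows to V_4: V_4 = 2·V_2 - V_3 - 2·V_1 no longer applies, and V_4 = 5.
V_2 = 3·V_1 + 6  [with V_1=-3]  = -3
V_3 = 6 if V_2 >= 0 else 3  [with V_2=-3]  = 3
V_7 = V_4·V_3  [with V_4=5, V_3=3]  = 15
Without intervention: V_2 = 3·V_1 + 6  [with V_1=-3]  = -3; V_3 = 6 if V_2 >= 0 else 3  [with V_2=-3]  = 3; V_4 = 2·V_2 - V_3 - 2·V_1  [with V_2=-3, V_3=3, V_1=-3]  = -3; V_7 = V_4·V_3  [with V_4=-3, V_3=3]  = -9.
Change = 15 − (-9) = 24.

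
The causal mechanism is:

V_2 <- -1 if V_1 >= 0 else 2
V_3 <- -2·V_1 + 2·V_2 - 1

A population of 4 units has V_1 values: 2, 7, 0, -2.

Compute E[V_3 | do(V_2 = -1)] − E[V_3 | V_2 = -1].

2.5

Under do(V_2=-1), V_2's equation is replaced by V_2=-1 for every unit. Per-unit V_3: -7, -17, -3, 1. Mean = -6.5.
Observing V_2=-1 restricts to units where V_2's equation naturally yields -1: V_1 ∈ {2, 7, 0}. In that subpopulation V_3 = -7, -17, -3, mean -9.
Difference = -6.5 − (-9) = 2.5.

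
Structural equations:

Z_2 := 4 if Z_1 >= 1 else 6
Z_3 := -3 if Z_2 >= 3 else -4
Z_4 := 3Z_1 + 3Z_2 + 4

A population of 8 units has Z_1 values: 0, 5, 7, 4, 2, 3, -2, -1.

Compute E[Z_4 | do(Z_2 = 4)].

22.75

Under do(Z_2=4), Z_2's equation is replaced by Z_2=4 for every unit. Per-unit Z_4: 16, 31, 37, 28, 22, 25, 10, 13. Mean = 22.75.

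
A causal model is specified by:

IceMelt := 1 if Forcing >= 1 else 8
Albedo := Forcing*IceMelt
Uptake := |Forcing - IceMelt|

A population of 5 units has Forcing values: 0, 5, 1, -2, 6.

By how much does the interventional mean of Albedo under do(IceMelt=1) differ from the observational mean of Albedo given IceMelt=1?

-2

do(IceMelt=1) breaks IceMelt's dependence on Forcing. With IceMelt=1 fixed, Albedo across the units is 0, 5, 1, -2, 6, mean 2.
E[Albedo|IceMelt=1] averages over only the 3 units with IceMelt=1 (Forcing = 5, 1, 6): Albedo = 5, 1, 6, mean 4.
Difference = 2 − 4 = -2.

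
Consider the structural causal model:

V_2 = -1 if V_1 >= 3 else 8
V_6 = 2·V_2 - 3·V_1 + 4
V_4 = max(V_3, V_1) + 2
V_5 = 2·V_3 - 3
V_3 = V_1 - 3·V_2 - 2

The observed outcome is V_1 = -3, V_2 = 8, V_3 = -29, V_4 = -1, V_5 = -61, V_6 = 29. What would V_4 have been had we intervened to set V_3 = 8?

The intervention breaks the incoming arrows to V_3: V_3 = V_1 - 3·V_2 - 2 no longer applies, and V_3 = 8.
V_4 = max(V_3, V_1) + 2  [with V_3=8, V_1=-3]  = 10

10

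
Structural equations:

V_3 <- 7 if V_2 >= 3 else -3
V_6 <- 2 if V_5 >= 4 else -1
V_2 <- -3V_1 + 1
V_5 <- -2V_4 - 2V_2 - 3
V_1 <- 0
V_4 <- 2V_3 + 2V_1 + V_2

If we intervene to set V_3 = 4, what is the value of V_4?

9

The intervention breaks the incoming arrows to V_3: V_3 <- 7 if V_2 >= 3 else -3 no longer applies, and V_3 = 4.
V_2 = -3V_1 + 1  [with V_1=0]  = 1
V_4 = 2V_3 + 2V_1 + V_2  [with V_3=4, V_1=0, V_2=1]  = 9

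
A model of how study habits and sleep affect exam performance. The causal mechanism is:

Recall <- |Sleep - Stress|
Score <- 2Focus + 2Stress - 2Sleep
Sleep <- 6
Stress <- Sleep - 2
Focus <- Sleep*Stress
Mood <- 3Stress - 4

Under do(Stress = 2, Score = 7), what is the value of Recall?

The joint intervention fixes Stress = 2, Score = 7, removing each variable's own equation.
Recall = |Sleep - Stress|  [with Sleep=6, Stress=2]  = 4

4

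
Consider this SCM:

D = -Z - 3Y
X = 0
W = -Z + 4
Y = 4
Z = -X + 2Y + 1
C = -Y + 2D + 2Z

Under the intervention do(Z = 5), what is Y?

4

Under do(Z=5), the mechanism Z = -X + 2Y + 1 is discarded; Z is fixed at 5.
Since Y is not a descendant of the intervened variable, it is unaffected.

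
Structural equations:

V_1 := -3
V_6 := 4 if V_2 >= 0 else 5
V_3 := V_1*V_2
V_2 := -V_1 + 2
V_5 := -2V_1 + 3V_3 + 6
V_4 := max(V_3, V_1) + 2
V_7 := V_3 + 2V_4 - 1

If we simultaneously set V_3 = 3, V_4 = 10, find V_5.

21

Setting V_3 = 3, V_4 = 10 by intervention discards those variables' equations.
V_5 = -2V_1 + 3V_3 + 6  [with V_1=-3, V_3=3]  = 21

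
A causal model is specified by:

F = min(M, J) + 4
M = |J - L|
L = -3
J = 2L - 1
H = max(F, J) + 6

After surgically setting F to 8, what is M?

Under do(F=8), the mechanism F = min(M, J) + 4 is discarded; F is fixed at 8.
Since M is not a descendant of the intervened variable, it is unaffected.
J = 2L - 1  [with L=-3]  = -7
M = |J - L|  [with J=-7, L=-3]  = 4

4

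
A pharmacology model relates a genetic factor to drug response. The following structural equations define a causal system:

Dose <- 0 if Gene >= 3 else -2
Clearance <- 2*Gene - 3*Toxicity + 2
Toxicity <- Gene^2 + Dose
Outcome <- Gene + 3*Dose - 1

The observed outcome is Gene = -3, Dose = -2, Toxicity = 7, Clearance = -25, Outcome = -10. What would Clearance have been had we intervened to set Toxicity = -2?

2

The intervention breaks the incoming arrows to Toxicity: Toxicity <- Gene^2 + Dose no longer applies, and Toxicity = -2.
Clearance = 2*Gene - 3*Toxicity + 2  [with Gene=-3, Toxicity=-2]  = 2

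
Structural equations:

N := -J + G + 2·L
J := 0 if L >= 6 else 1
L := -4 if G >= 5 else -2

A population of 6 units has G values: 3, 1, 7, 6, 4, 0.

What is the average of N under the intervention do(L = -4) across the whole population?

-5.5

The intervention sets L=-4 in all 6 units regardless of G. Recomputing N per unit gives -6, -8, -2, -3, -5, -9; average -5.5.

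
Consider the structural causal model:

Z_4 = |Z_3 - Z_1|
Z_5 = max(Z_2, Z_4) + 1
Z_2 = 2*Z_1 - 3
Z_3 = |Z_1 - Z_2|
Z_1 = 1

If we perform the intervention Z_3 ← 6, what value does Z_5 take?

do(Z_3=6) replaces the equation Z_3 = |Z_1 - Z_2| with the constant Z_3 = 6.
Z_2 = 2*Z_1 - 3  [with Z_1=1]  = -1
Z_4 = |Z_3 - Z_1|  [with Z_3=6, Z_1=1]  = 5
Z_5 = max(Z_2, Z_4) + 1  [with Z_2=-1, Z_4=5]  = 6

6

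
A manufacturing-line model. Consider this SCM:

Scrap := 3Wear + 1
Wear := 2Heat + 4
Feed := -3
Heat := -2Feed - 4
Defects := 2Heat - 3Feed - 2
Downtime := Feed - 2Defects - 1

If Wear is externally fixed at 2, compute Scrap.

do(Wear=2) replaces the equation Wear := 2Heat + 4 with the constant Wear = 2.
Scrap = 3Wear + 1  [with Wear=2]  = 7

7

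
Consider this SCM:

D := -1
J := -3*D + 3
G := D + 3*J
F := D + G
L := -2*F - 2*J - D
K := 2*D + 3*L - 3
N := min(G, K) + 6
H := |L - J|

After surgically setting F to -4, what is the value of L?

-3

Intervening sets F = -4 and removes its equation (F := D + G).
J = -3*D + 3  [with D=-1]  = 6
L = -2*F - 2*J - D  [with F=-4, J=6, D=-1]  = -3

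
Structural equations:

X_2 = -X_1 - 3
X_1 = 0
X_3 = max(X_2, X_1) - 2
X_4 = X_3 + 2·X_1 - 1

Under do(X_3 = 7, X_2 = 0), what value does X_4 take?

The joint intervention fixes X_3 = 7, X_2 = 0, removing each variable's own equation.
X_4 = X_3 + 2·X_1 - 1  [with X_3=7, X_1=0]  = 6

6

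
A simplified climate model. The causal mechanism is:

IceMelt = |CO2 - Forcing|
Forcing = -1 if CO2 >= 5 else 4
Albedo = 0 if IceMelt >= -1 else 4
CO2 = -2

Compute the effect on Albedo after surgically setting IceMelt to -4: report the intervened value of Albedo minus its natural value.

4

The intervention breaks the incoming arrows to IceMelt: IceMelt = |CO2 - Forcing| no longer applies, and IceMelt = -4.
Albedo = 0 if IceMelt >= -1 else 4  [with IceMelt=-4]  = 4
Without intervention: Forcing = -1 if CO2 >= 5 else 4  [with CO2=-2]  = 4; IceMelt = |CO2 - Forcing|  [with CO2=-2, Forcing=4]  = 6; Albedo = 0 if IceMelt >= -1 else 4  [with IceMelt=6]  = 0.
Change = 4 − 0 = 4.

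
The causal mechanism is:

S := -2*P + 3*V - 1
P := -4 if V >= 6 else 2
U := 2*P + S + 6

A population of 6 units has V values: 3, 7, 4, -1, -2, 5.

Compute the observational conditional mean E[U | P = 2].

10.4

Observing P=2 restricts to units where P's equation naturally yields 2: V ∈ {3, 4, -1, -2, 5}. In that subpopulation U = 14, 17, 2, -1, 20, mean 10.4.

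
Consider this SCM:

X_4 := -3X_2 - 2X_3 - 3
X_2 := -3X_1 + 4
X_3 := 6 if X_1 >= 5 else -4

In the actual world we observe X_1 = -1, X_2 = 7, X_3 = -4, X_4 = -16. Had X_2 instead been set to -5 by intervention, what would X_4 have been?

20

Under do(X_2=-5), the mechanism X_2 := -3X_1 + 4 is discarded; X_2 is fixed at -5.
X_3 = 6 if X_1 >= 5 else -4  [with X_1=-1]  = -4
X_4 = -3X_2 - 2X_3 - 3  [with X_2=-5, X_3=-4]  = 20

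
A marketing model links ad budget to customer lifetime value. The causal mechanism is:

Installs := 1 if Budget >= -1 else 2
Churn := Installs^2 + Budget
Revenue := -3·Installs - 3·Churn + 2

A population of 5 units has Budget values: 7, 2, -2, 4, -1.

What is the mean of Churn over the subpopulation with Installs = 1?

4

Conditioning on Installs=1 selects the 4 unit(s) with Budget ∈ {7, 2, 4, -1}. Their Churn values: 8, 3, 5, 0. Mean = 4.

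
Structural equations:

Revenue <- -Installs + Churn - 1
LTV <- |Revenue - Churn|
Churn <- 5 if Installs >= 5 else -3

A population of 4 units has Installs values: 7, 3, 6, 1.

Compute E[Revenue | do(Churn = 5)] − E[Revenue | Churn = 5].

Under do(Churn=5), Churn's equation is replaced by Churn=5 for every unit. Per-unit Revenue: -3, 1, -2, 3. Mean = -0.25.
Observing Churn=5 restricts to units where Churn's equation naturally yields 5: Installs ∈ {7, 6}. In that subpopulation Revenue = -3, -2, mean -2.5.
Difference = -0.25 − (-2.5) = 2.25.

2.25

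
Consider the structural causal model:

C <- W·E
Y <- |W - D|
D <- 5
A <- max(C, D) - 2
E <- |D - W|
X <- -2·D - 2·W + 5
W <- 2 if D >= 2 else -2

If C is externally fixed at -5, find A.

The intervention breaks the incoming arrows to C: C <- W·E no longer applies, and C = -5.
A = max(C, D) - 2  [with C=-5, D=5]  = 3

3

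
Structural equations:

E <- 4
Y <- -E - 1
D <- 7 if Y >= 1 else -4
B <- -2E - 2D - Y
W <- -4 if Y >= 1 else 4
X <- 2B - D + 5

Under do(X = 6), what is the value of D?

-4

do(X=6) replaces the equation X <- 2B - D + 5 with the constant X = 6.
D is not downstream of the intervention, so its value is determined by the original equations.
Y = -E - 1  [with E=4]  = -5
D = 7 if Y >= 1 else -4  [with Y=-5]  = -4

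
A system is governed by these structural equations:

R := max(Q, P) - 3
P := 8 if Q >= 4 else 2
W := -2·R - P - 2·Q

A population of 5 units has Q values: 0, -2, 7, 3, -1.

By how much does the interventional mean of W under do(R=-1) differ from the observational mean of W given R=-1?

do(R=-1) breaks R's dependence on Q. With R=-1 fixed, W across the units is 0, 4, -20, -6, 2, mean -4.
Observing R=-1 restricts to units where R's equation naturally yields -1: Q ∈ {0, -2, -1}. In that subpopulation W = 0, 4, 2, mean 2.
Difference = -4 − 2 = -6.

-6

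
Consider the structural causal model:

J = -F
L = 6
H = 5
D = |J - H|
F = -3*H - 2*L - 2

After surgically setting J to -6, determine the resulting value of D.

Intervening sets J = -6 and removes its equation (J = -F).
D = |J - H|  [with J=-6, H=5]  = 11

11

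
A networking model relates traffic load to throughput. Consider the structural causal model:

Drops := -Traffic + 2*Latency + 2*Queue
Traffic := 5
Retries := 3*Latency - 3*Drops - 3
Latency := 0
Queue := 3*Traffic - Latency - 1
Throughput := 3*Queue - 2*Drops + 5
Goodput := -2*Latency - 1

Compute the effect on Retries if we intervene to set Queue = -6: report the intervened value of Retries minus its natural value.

do(Queue=-6) replaces the equation Queue := 3*Traffic - Latency - 1 with the constant Queue = -6.
Drops = -Traffic + 2*Latency + 2*Queue  [with Traffic=5, Latency=0, Queue=-6]  = -17
Retries = 3*Latency - 3*Drops - 3  [with Latency=0, Drops=-17]  = 48
Without intervention: Queue = 3*Traffic - Latency - 1  [with Traffic=5, Latency=0]  = 14; Drops = -Traffic + 2*Latency + 2*Queue  [with Traffic=5, Latency=0, Queue=14]  = 23; Retries = 3*Latency - 3*Drops - 3  [with Latency=0, Drops=23]  = -72.
Change = 48 − (-72) = 120.

120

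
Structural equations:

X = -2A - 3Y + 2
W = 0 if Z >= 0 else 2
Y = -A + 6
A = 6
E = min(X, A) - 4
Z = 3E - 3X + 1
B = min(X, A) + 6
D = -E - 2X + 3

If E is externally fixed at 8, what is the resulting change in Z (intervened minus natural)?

Intervening sets E = 8 and removes its equation (E = min(X, A) - 4).
Y = -A + 6  [with A=6]  = 0
X = -2A - 3Y + 2  [with A=6, Y=0]  = -10
Z = 3E - 3X + 1  [with E=8, X=-10]  = 55
Without intervention: Y = -A + 6  [with A=6]  = 0; X = -2A - 3Y + 2  [with A=6, Y=0]  = -10; E = min(X, A) - 4  [with X=-10, A=6]  = -14; Z = 3E - 3X + 1  [with E=-14, X=-10]  = -11.
Change = 55 − (-11) = 66.

66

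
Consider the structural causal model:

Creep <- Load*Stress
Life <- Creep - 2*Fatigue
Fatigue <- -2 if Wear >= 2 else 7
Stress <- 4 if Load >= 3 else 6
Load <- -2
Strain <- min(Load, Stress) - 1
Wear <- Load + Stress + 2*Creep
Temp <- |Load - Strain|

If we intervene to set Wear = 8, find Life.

-8

Intervening sets Wear = 8 and removes its equation (Wear <- Load + Stress + 2*Creep).
Stress = 4 if Load >= 3 else 6  [with Load=-2]  = 6
Creep = Load*Stress  [with Load=-2, Stress=6]  = -12
Fatigue = -2 if Wear >= 2 else 7  [with Wear=8]  = -2
Life = Creep - 2*Fatigue  [with Creep=-12, Fatigue=-2]  = -8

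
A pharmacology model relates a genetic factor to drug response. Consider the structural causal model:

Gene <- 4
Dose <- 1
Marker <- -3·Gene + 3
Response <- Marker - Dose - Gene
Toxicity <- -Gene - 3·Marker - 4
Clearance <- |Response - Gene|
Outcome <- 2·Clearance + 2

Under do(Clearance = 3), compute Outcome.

Intervening sets Clearance = 3 and removes its equation (Clearance <- |Response - Gene|).
Outcome = 2·Clearance + 2  [with Clearance=3]  = 8

8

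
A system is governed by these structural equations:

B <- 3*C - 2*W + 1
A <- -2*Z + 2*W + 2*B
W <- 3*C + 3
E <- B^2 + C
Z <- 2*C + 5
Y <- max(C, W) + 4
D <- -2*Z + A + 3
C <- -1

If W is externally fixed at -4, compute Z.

3

Under do(W=-4), the mechanism W <- 3*C + 3 is discarded; W is fixed at -4.
Since Z is not a descendant of the intervened variable, it is unaffected.
Z = 2*C + 5  [with C=-1]  = 3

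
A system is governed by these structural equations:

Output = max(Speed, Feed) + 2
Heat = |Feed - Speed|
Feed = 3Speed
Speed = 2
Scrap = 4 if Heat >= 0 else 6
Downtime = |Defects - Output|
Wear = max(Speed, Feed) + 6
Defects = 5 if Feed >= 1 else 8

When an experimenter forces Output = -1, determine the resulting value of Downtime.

6

do(Output=-1) replaces the equation Output = max(Speed, Feed) + 2 with the constant Output = -1.
Feed = 3Speed  [with Speed=2]  = 6
Defects = 5 if Feed >= 1 else 8  [with Feed=6]  = 5
Downtime = |Defects - Output|  [with Defects=5, Output=-1]  = 6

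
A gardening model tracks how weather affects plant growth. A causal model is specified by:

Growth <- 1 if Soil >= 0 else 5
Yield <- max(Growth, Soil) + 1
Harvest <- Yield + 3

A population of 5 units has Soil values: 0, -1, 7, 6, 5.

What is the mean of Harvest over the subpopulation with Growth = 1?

8.75

Conditioning on Growth=1 selects the 4 unit(s) with Soil ∈ {0, 7, 6, 5}. Their Harvest values: 5, 11, 10, 9. Mean = 8.75.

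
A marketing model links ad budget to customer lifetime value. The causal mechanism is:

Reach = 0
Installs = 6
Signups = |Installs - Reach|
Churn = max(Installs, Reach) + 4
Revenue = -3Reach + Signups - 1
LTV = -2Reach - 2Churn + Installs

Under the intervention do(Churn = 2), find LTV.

2

Under do(Churn=2), the mechanism Churn = max(Installs, Reach) + 4 is discarded; Churn is fixed at 2.
LTV = -2Reach - 2Churn + Installs  [with Reach=0, Churn=2, Installs=6]  = 2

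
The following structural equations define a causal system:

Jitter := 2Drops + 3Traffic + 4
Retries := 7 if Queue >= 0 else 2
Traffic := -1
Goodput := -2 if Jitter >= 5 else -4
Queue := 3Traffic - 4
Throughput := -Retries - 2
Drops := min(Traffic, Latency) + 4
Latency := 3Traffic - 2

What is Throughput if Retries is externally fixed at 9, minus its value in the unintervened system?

-7

Under do(Retries=9), the mechanism Retries := 7 if Queue >= 0 else 2 is discarded; Retries is fixed at 9.
Throughput = -Retries - 2  [with Retries=9]  = -11
Without intervention: Queue = 3Traffic - 4  [with Traffic=-1]  = -7; Retries = 7 if Queue >= 0 else 2  [with Queue=-7]  = 2; Throughput = -Retries - 2  [with Retries=2]  = -4.
Change = -11 − (-4) = -7.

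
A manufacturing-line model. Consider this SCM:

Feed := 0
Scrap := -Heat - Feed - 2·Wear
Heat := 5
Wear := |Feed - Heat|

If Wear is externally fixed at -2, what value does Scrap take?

The intervention breaks the incoming arrows to Wear: Wear := |Feed - Heat| no longer applies, and Wear = -2.
Scrap = -Heat - Feed - 2·Wear  [with Heat=5, Feed=0, Wear=-2]  = -1

-1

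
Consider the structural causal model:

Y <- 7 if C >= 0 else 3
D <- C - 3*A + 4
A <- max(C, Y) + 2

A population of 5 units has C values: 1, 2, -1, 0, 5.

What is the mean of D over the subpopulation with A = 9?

-21

Conditioning on A=9 selects the 4 unit(s) with C ∈ {1, 2, 0, 5}. Their D values: -22, -21, -23, -18. Mean = -21.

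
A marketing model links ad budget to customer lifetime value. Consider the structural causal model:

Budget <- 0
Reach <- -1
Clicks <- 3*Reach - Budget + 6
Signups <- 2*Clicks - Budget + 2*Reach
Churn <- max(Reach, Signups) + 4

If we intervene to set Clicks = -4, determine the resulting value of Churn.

do(Clicks=-4) replaces the equation Clicks <- 3*Reach - Budget + 6 with the constant Clicks = -4.
Signups = 2*Clicks - Budget + 2*Reach  [with Clicks=-4, Budget=0, Reach=-1]  = -10
Churn = max(Reach, Signups) + 4  [with Reach=-1, Signups=-10]  = 3

3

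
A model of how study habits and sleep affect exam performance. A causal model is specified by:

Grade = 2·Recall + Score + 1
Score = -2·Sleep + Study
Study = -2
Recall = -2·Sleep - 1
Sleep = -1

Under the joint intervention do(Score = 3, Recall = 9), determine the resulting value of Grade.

Setting Score = 3, Recall = 9 by intervention discards those variables' equations.
Grade = 2·Recall + Score + 1  [with Recall=9, Score=3]  = 22

22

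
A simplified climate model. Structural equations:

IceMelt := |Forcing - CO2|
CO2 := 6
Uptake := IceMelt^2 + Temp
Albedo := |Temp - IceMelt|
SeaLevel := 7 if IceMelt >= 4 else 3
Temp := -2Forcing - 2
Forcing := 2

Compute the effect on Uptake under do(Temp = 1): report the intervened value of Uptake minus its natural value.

7

The intervention breaks the incoming arrows to Temp: Temp := -2Forcing - 2 no longer applies, and Temp = 1.
IceMelt = |Forcing - CO2|  [with Forcing=2, CO2=6]  = 4
Uptake = IceMelt^2 + Temp  [with IceMelt=4, Temp=1]  = 17
Without intervention: Temp = -2Forcing - 2  [with Forcing=2]  = -6; IceMelt = |Forcing - CO2|  [with Forcing=2, CO2=6]  = 4; Uptake = IceMelt^2 + Temp  [with IceMelt=4, Temp=-6]  = 10.
Change = 17 − 10 = 7.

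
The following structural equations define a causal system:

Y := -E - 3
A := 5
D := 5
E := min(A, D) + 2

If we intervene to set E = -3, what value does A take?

5

Under do(E=-3), the mechanism E := min(A, D) + 2 is discarded; E is fixed at -3.
Since A is not a descendant of the intervened variable, it is unaffected.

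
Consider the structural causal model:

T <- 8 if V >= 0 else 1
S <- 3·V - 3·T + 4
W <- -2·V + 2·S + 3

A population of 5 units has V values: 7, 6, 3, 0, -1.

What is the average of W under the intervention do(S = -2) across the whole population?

The intervention sets S=-2 in all 5 units regardless of V. Recomputing W per unit gives -15, -13, -7, -1, 1; average -7.

-7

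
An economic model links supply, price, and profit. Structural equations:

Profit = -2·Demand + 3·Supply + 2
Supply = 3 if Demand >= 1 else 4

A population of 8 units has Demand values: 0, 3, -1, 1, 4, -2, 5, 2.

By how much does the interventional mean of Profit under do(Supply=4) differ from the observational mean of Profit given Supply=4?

Every unit gets Supply=4 under the intervention. Profit values become 14, 8, 16, 12, 6, 18, 4, 10; E[Profit|do(Supply=4)] = 11.
Observing Supply=4 restricts to units where Supply's equation naturally yields 4: Demand ∈ {0, -1, -2}. In that subpopulation Profit = 14, 16, 18, mean 16.
Difference = 11 − 16 = -5.

-5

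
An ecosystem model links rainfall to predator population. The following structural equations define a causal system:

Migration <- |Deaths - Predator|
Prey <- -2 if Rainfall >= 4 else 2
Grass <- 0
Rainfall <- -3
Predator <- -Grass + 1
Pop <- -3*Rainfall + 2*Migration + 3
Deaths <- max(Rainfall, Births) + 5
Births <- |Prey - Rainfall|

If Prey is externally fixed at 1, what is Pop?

The intervention breaks the incoming arrows to Prey: Prey <- -2 if Rainfall >= 4 else 2 no longer applies, and Prey = 1.
Predator = -Grass + 1  [with Grass=0]  = 1
Births = |Prey - Rainfall|  [with Prey=1, Rainfall=-3]  = 4
Deaths = max(Rainfall, Births) + 5  [with Rainfall=-3, Births=4]  = 9
Migration = |Deaths - Predator|  [with Deaths=9, Predator=1]  = 8
Pop = -3*Rainfall + 2*Migration + 3  [with Rainfall=-3, Migration=8]  = 28

28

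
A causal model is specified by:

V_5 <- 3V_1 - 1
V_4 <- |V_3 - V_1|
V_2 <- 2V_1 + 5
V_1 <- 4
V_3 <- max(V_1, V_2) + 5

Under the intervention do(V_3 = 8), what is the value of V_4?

4

The intervention breaks the incoming arrows to V_3: V_3 <- max(V_1, V_2) + 5 no longer applies, and V_3 = 8.
V_4 = |V_3 - V_1|  [with V_3=8, V_1=4]  = 4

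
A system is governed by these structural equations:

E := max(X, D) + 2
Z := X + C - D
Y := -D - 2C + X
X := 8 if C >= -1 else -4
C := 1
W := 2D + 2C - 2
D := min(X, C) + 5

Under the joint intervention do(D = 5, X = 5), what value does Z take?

1

The joint intervention fixes D = 5, X = 5, removing each variable's own equation.
Z = X + C - D  [with X=5, C=1, D=5]  = 1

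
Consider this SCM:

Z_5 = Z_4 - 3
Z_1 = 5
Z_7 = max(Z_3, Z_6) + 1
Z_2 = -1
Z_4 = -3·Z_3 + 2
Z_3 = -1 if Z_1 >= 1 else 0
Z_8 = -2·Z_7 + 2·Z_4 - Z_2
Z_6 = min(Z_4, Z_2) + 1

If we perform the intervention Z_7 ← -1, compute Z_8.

do(Z_7=-1) replaces the equation Z_7 = max(Z_3, Z_6) + 1 with the constant Z_7 = -1.
Z_3 = -1 if Z_1 >= 1 else 0  [with Z_1=5]  = -1
Z_4 = -3·Z_3 + 2  [with Z_3=-1]  = 5
Z_8 = -2·Z_7 + 2·Z_4 - Z_2  [with Z_7=-1, Z_4=5, Z_2=-1]  = 13

13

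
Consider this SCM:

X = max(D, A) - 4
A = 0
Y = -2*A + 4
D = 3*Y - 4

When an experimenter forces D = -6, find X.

-4

The intervention breaks the incoming arrows to D: D = 3*Y - 4 no longer applies, and D = -6.
X = max(D, A) - 4  [with D=-6, A=0]  = -4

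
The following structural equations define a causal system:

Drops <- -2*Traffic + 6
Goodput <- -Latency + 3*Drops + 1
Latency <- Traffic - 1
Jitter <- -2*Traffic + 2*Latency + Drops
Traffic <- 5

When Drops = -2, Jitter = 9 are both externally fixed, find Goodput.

-9

Setting Drops = -2, Jitter = 9 by intervention discards those variables' equations.
Latency = Traffic - 1  [with Traffic=5]  = 4
Goodput = -Latency + 3*Drops + 1  [with Latency=4, Drops=-2]  = -9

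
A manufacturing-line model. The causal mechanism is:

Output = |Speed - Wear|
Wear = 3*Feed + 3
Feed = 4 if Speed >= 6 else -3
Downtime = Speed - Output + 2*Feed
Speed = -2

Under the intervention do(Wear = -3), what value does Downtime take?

-9

do(Wear=-3) replaces the equation Wear = 3*Feed + 3 with the constant Wear = -3.
Feed = 4 if Speed >= 6 else -3  [with Speed=-2]  = -3
Output = |Speed - Wear|  [with Speed=-2, Wear=-3]  = 1
Downtime = Speed - Output + 2*Feed  [with Speed=-2, Output=1, Feed=-3]  = -9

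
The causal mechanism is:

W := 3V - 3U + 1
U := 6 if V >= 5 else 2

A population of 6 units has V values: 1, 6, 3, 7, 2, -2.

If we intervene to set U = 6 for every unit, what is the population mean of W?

The intervention sets U=6 in all 6 units regardless of V. Recomputing W per unit gives -14, 1, -8, 4, -11, -23; average -8.5.

-8.5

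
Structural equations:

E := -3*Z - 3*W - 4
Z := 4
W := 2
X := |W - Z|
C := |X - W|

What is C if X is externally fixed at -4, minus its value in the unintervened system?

do(X=-4) replaces the equation X := |W - Z| with the constant X = -4.
C = |X - W|  [with X=-4, W=2]  = 6
Without intervention: X = |W - Z|  [with W=2, Z=4]  = 2; C = |X - W|  [with X=2, W=2]  = 0.
Change = 6 − 0 = 6.

6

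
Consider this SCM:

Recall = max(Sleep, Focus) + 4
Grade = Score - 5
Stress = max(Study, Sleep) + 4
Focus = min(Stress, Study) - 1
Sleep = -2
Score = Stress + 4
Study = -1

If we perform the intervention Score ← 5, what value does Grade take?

0

Under do(Score=5), the mechanism Score = Stress + 4 is discarded; Score is fixed at 5.
Grade = Score - 5  [with Score=5]  = 0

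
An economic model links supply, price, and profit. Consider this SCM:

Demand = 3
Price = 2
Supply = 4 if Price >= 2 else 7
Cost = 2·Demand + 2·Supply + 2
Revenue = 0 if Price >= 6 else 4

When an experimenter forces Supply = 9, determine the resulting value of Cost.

26

The intervention breaks the incoming arrows to Supply: Supply = 4 if Price >= 2 else 7 no longer applies, and Supply = 9.
Cost = 2·Demand + 2·Supply + 2  [with Demand=3, Supply=9]  = 26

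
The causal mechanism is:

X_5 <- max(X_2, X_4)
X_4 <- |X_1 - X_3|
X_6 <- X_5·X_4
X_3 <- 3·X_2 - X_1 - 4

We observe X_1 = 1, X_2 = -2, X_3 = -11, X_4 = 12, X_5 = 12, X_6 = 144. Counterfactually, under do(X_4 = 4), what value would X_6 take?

16

Under do(X_4=4), the mechanism X_4 <- |X_1 - X_3| is discarded; X_4 is fixed at 4.
X_5 = max(X_2, X_4)  [with X_2=-2, X_4=4]  = 4
X_6 = X_5·X_4  [with X_5=4, X_4=4]  = 16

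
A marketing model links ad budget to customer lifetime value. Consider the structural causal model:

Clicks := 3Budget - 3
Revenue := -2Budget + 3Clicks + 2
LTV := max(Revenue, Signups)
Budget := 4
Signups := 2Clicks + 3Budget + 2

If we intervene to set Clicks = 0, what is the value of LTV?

do(Clicks=0) replaces the equation Clicks := 3Budget - 3 with the constant Clicks = 0.
Signups = 2Clicks + 3Budget + 2  [with Clicks=0, Budget=4]  = 14
Revenue = -2Budget + 3Clicks + 2  [with Budget=4, Clicks=0]  = -6
LTV = max(Revenue, Signups)  [with Revenue=-6, Signups=14]  = 14

14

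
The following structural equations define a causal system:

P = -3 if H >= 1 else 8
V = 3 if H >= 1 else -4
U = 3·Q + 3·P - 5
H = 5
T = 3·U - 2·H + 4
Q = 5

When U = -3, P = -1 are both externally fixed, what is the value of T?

-15

Setting U = -3, P = -1 by intervention discards those variables' equations.
T = 3·U - 2·H + 4  [with U=-3, H=5]  = -15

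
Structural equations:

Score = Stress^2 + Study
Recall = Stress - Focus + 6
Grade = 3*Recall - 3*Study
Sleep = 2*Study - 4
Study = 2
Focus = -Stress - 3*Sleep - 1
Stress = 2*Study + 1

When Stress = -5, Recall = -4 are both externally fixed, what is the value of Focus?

Setting Stress = -5, Recall = -4 by intervention discards those variables' equations.
Sleep = 2*Study - 4  [with Study=2]  = 0
Focus = -Stress - 3*Sleep - 1  [with Stress=-5, Sleep=0]  = 4

4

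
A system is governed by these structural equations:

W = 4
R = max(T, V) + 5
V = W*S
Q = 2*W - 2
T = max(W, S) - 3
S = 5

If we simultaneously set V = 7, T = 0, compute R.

12

Setting V = 7, T = 0 by intervention discards those variables' equations.
R = max(T, V) + 5  [with T=0, V=7]  = 12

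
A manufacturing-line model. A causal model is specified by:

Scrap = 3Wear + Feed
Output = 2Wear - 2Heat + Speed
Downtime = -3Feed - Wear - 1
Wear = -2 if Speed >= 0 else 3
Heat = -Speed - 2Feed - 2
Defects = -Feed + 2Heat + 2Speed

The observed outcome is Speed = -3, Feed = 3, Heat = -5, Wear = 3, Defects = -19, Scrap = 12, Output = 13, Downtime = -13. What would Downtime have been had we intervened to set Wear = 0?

do(Wear=0) replaces the equation Wear = -2 if Speed >= 0 else 3 with the constant Wear = 0.
Downtime = -3Feed - Wear - 1  [with Feed=3, Wear=0]  = -10

-10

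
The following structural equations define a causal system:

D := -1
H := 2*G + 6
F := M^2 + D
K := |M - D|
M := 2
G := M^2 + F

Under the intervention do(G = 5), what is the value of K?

3

The intervention breaks the incoming arrows to G: G := M^2 + F no longer applies, and G = 5.
Since K is not a descendant of the intervened variable, it is unaffected.
K = |M - D|  [with M=2, D=-1]  = 3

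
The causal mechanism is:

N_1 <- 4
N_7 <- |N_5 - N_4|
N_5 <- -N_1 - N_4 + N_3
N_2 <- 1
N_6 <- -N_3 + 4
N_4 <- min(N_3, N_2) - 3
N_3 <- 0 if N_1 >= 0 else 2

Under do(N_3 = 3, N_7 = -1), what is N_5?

1

Setting N_3 = 3, N_7 = -1 by intervention discards those variables' equations.
N_4 = min(N_3, N_2) - 3  [with N_3=3, N_2=1]  = -2
N_5 = -N_1 - N_4 + N_3  [with N_1=4, N_4=-2, N_3=3]  = 1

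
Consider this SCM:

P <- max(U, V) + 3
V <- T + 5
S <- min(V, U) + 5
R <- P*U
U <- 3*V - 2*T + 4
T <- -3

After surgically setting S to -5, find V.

2

Under do(S=-5), the mechanism S <- min(V, U) + 5 is discarded; S is fixed at -5.
No directed path runs from S to V, so V keeps its natural value.
V = T + 5  [with T=-3]  = 2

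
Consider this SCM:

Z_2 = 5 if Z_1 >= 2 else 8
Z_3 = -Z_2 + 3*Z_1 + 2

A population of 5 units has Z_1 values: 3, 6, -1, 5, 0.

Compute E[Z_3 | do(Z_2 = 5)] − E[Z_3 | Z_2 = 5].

-6.2

Under do(Z_2=5), Z_2's equation is replaced by Z_2=5 for every unit. Per-unit Z_3: 6, 15, -6, 12, -3. Mean = 4.8.
Observing Z_2=5 restricts to units where Z_2's equation naturally yields 5: Z_1 ∈ {3, 6, 5}. In that subpopulation Z_3 = 6, 15, 12, mean 11.
Difference = 4.8 − 11 = -6.2.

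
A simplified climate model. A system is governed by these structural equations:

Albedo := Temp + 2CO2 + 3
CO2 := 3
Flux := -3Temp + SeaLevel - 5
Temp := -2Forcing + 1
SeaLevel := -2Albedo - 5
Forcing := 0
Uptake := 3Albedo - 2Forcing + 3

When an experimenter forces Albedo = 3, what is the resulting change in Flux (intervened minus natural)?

14

Under do(Albedo=3), the mechanism Albedo := Temp + 2CO2 + 3 is discarded; Albedo is fixed at 3.
Temp = -2Forcing + 1  [with Forcing=0]  = 1
SeaLevel = -2Albedo - 5  [with Albedo=3]  = -11
Flux = -3Temp + SeaLevel - 5  [with Temp=1, SeaLevel=-11]  = -19
Without intervention: Temp = -2Forcing + 1  [with Forcing=0]  = 1; Albedo = Temp + 2CO2 + 3  [with Temp=1, CO2=3]  = 10; SeaLevel = -2Albedo - 5  [with Albedo=10]  = -25; Flux = -3Temp + SeaLevel - 5  [with Temp=1, SeaLevel=-25]  = -33.
Change = -19 − (-33) = 14.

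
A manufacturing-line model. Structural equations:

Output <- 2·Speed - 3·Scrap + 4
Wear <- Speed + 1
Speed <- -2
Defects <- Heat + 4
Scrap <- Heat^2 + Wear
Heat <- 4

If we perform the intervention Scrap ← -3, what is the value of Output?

9

The intervention breaks the incoming arrows to Scrap: Scrap <- Heat^2 + Wear no longer applies, and Scrap = -3.
Output = 2·Speed - 3·Scrap + 4  [with Speed=-2, Scrap=-3]  = 9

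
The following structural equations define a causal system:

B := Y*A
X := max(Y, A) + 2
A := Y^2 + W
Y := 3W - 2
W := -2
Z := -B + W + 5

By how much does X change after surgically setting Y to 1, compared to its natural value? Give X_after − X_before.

-61

do(Y=1) replaces the equation Y := 3W - 2 with the constant Y = 1.
A = Y^2 + W  [with Y=1, W=-2]  = -1
X = max(Y, A) + 2  [with Y=1, A=-1]  = 3
Without intervention: Y = 3W - 2  [with W=-2]  = -8; A = Y^2 + W  [with Y=-8, W=-2]  = 62; X = max(Y, A) + 2  [with Y=-8, A=62]  = 64.
Change = 3 − 64 = -61.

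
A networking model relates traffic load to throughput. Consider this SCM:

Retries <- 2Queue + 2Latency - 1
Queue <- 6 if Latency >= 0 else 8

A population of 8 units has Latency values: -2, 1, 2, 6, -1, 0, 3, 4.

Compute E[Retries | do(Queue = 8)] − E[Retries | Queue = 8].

6.25

do(Queue=8) breaks Queue's dependence on Latency. With Queue=8 fixed, Retries across the units is 11, 17, 19, 27, 13, 15, 21, 23, mean 18.25.
Observing Queue=8 restricts to units where Queue's equation naturally yields 8: Latency ∈ {-2, -1}. In that subpopulation Retries = 11, 13, mean 12.
Difference = 18.25 − 12 = 6.25.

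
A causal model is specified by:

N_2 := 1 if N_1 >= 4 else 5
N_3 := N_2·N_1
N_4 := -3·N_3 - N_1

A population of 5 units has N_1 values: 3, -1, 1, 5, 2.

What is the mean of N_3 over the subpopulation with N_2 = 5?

Conditioning on N_2=5 selects the 4 unit(s) with N_1 ∈ {3, -1, 1, 2}. Their N_3 values: 15, -5, 5, 10. Mean = 6.25.

6.25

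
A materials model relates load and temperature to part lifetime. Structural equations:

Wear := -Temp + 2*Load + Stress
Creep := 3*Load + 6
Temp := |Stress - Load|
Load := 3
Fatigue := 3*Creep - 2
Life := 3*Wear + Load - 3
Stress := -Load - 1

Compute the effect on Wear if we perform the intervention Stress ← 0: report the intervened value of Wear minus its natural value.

8

do(Stress=0) replaces the equation Stress := -Load - 1 with the constant Stress = 0.
Temp = |Stress - Load|  [with Stress=0, Load=3]  = 3
Wear = -Temp + 2*Load + Stress  [with Temp=3, Load=3, Stress=0]  = 3
Without intervention: Stress = -Load - 1  [with Load=3]  = -4; Temp = |Stress - Load|  [with Stress=-4, Load=3]  = 7; Wear = -Temp + 2*Load + Stress  [with Temp=7, Load=3, Stress=-4]  = -5.
Change = 3 − (-5) = 8.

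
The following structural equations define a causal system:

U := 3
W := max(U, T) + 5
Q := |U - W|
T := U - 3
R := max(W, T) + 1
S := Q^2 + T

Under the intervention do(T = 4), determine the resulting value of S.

Under do(T=4), the mechanism T := U - 3 is discarded; T is fixed at 4.
W = max(U, T) + 5  [with U=3, T=4]  = 9
Q = |U - W|  [with U=3, W=9]  = 6
S = Q^2 + T  [with Q=6, T=4]  = 40

40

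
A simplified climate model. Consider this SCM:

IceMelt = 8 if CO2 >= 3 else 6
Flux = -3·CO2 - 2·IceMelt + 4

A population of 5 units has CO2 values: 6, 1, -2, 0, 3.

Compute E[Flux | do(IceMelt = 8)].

Every unit gets IceMelt=8 under the intervention. Flux values become -30, -15, -6, -12, -21; E[Flux|do(IceMelt=8)] = -16.8.

-16.8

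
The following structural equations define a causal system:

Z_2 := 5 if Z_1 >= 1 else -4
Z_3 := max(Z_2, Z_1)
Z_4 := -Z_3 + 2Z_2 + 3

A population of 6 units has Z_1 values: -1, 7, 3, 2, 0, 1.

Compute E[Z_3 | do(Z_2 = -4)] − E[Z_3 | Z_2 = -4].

Every unit gets Z_2=-4 under the intervention. Z_3 values become -1, 7, 3, 2, 0, 1; E[Z_3|do(Z_2=-4)] = 2.
Observing Z_2=-4 restricts to units where Z_2's equation naturally yields -4: Z_1 ∈ {-1, 0}. In that subpopulation Z_3 = -1, 0, mean -0.5.
Difference = 2 − (-0.5) = 2.5.

2.5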